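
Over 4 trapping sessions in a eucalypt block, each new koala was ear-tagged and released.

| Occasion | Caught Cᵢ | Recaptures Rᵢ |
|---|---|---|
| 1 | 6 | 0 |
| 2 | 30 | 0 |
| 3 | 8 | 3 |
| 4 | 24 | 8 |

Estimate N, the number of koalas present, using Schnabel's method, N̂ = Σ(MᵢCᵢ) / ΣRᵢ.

Marked at large before each occasion: Mᵢ = Σⱼ<ᵢ (Cⱼ − Rⱼ) → M1=0, M2=6, M3=36, M4=41
Σ MᵢCᵢ = 0·6 + 6·30 + 36·8 + 41·24 = 0 + 180 + 288 + 984 = 1452
Σ Rᵢ = 0 + 0 + 3 + 8 = 11
N̂ = 1452 / 11 = 132

N = 132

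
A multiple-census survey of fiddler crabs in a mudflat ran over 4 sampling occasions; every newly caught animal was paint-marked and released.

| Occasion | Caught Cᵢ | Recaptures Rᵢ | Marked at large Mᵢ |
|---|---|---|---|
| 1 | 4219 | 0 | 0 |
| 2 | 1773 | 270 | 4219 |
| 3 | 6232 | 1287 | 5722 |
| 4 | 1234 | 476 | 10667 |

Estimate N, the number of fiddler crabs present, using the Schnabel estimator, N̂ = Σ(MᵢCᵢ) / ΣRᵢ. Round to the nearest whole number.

N ≈ 27,694

Σ MᵢCᵢ = 0·4219 + 4219·1773 + 5722·6232 + 10667·1234 = 0 + 7480287 + 35659504 + 13163078 = 56302869
Σ Rᵢ = 0 + 270 + 1287 + 476 = 2033
N̂ = 56302869 / 2033 ≈ 27694.48 → 27694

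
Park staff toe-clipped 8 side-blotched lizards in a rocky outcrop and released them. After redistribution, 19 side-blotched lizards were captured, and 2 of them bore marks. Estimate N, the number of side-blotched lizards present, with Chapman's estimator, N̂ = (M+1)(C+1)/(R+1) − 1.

N = 59

N̂ = (8+1)(19+1)/(2+1) − 1 = 9·20/3 − 1
= 180/3 − 1 = 60 − 1 = 59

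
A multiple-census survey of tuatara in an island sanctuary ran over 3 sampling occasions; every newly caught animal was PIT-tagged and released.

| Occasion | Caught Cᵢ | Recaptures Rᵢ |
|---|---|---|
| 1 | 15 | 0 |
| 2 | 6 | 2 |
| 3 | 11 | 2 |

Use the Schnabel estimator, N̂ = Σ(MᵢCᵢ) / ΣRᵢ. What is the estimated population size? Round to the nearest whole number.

N ≈ 75

Marked at large before each occasion: Mᵢ = Σⱼ<ᵢ (Cⱼ − Rⱼ) → M1=0, M2=15, M3=19
Σ MᵢCᵢ = 0·15 + 15·6 + 19·11 = 0 + 90 + 209 = 299
Σ Rᵢ = 0 + 2 + 2 = 4
N̂ = 299 / 4 ≈ 74.8 → 75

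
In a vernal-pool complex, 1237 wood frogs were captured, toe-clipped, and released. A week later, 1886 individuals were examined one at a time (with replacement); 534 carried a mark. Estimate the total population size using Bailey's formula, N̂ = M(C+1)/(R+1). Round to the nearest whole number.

N ≈ 4363

N̂ = 1237·(1886+1)/(534+1) = 1237·1887/535 = 2334219/535 ≈ 4363.0 → 4363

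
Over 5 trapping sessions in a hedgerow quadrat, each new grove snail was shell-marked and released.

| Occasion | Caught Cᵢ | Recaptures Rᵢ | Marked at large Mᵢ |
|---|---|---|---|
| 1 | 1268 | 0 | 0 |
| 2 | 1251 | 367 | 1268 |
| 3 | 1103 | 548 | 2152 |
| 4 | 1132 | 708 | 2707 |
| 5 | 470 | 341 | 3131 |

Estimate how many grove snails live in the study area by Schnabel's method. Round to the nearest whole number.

Σ MᵢCᵢ = 0·1268 + 1268·1251 + 2152·1103 + 2707·1132 + 3131·470 = 0 + 1586268 + 2373656 + 3064324 + 1471570 = 8495818
Σ Rᵢ = 0 + 367 + 548 + 708 + 341 = 1964
N̂ = 8495818 / 1964 ≈ 4325.8 → 4326

N ≈ 4326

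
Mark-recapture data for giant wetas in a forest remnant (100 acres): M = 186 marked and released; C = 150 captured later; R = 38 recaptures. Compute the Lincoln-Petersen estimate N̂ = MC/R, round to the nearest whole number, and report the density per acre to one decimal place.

density ≈ 7.3 giant wetas per acre

N̂ = 186·150/38 = 27900/38 ≈ 734.2 → 734
Density = N̂ / area = 734 / 100 ≈ 7.34 → 7.3 per acre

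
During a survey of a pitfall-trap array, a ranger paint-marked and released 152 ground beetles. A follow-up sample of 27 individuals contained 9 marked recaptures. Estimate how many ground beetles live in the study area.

N = 456

If marked individuals mix randomly, R/C ≈ M/N, giving N ≈ M·C/R.
N = (152 × 27) / 9 = 4104 / 9 = 456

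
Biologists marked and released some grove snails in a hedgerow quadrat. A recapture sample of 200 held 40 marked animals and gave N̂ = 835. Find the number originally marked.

From N = M·C/R: M = N·R / C = 835·40 / 200 = 33400 / 200 = 167.

M = 167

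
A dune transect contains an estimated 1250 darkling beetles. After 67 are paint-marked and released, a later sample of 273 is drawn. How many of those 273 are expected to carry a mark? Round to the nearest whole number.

The marked fraction of the population is 67/1250, so in a sample of 273 expect C·(M/N) marked.
E[R] = 67 × 273 / 1250 = 18291 / 1250 ≈ 14.6 → 15

expected recaptures ≈ 15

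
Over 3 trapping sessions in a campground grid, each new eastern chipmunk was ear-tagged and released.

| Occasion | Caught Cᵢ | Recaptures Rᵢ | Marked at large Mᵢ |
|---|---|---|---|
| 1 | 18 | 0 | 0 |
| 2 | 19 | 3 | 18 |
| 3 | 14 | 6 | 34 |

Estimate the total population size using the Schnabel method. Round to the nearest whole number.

Σ MᵢCᵢ = 0·18 + 18·19 + 34·14 = 0 + 342 + 476 = 818
Σ Rᵢ = 0 + 3 + 6 = 9
N̂ = 818 / 9 ≈ 90.9 → 91

N ≈ 91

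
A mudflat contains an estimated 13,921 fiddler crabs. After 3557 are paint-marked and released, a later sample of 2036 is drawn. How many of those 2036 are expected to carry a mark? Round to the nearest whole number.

The marked fraction of the population is 3557/13921, so in a sample of 2036 expect C·(M/N) marked.
E[R] = 3557 × 2036 / 13921 = 7242052 / 13921 ≈ 520.2 → 520

expected recaptures ≈ 520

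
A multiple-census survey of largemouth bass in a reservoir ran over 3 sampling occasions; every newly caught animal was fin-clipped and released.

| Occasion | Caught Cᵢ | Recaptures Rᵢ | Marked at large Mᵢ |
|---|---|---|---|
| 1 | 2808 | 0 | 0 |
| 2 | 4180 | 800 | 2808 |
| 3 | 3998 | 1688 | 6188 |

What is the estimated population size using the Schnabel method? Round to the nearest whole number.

N ≈ 14,661

Σ MᵢCᵢ = 0·2808 + 2808·4180 + 6188·3998 = 0 + 11737440 + 24739624 = 36477064
Σ Rᵢ = 0 + 800 + 1688 = 2488
N̂ = 36477064 / 2488 ≈ 14661.2 → 14661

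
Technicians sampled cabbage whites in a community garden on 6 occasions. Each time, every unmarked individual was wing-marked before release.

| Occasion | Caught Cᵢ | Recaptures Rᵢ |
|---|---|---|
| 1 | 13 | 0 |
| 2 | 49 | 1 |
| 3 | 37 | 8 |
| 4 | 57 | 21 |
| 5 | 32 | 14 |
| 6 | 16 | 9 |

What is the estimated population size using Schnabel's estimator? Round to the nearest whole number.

N ≈ 271

Marked at large before each occasion: Mᵢ = Σⱼ<ᵢ (Cⱼ − Rⱼ) → M1=0, M2=13, M3=61, M4=90, M5=126, M6=144
Σ MᵢCᵢ = 0·13 + 13·49 + 61·37 + 90·57 + 126·32 + 144·16 = 0 + 637 + 2257 + 5130 + 4032 + 2304 = 14360
Σ Rᵢ = 0 + 1 + 8 + 21 + 14 + 9 = 53
N̂ = 14360 / 53 ≈ 270.9 → 271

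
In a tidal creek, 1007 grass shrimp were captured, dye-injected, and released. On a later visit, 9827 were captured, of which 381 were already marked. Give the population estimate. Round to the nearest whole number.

If marked individuals mix randomly, R/C ≈ M/N, giving N ≈ M·C/R.
N = (1007 × 9827) / 381 = 9895789 / 381 ≈ 25973.2 → 25973

N ≈ 25,973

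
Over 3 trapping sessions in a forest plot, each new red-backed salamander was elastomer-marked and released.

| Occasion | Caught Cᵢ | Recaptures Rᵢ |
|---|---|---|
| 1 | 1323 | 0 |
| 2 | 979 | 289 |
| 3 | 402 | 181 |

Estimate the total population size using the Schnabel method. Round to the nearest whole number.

Marked at large before each occasion: Mᵢ = Σⱼ<ᵢ (Cⱼ − Rⱼ) → M1=0, M2=1323, M3=2013
Σ MᵢCᵢ = 0·1323 + 1323·979 + 2013·402 = 0 + 1295217 + 809226 = 2104443
Σ Rᵢ = 0 + 289 + 181 = 470
N̂ = 2104443 / 470 ≈ 4477.5 → 4478

N ≈ 4478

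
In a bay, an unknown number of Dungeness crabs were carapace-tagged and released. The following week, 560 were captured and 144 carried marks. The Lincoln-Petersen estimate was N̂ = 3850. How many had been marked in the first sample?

From N = M·C/R: M = N·R / C = 3850·144 / 560 = 554400 / 560 = 990.

M = 990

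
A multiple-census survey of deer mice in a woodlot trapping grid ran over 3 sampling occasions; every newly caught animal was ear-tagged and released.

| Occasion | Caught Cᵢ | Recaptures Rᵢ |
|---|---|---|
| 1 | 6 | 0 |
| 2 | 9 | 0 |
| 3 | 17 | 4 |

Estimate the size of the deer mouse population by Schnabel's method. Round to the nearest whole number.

N ≈ 77

Marked at large before each occasion: Mᵢ = Σⱼ<ᵢ (Cⱼ − Rⱼ) → M1=0, M2=6, M3=15
Σ MᵢCᵢ = 0·6 + 6·9 + 15·17 = 0 + 54 + 255 = 309
Σ Rᵢ = 0 + 0 + 4 = 4
N̂ = 309 / 4 ≈ 77.2 → 77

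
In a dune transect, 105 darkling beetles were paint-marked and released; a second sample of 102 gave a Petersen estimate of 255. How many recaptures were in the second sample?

From N = M·C/R: R = M·C / N = 105·102 / 255 = 10710 / 255 = 42.

R = 42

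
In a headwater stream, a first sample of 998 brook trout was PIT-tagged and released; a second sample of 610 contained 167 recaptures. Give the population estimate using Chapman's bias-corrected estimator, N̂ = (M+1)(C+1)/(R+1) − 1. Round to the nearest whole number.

N ≈ 3632

N̂ = (998+1)(610+1)/(167+1) − 1 = 999·611/168 − 1
= 610389/168 − 1 ≈ 3633.3 − 1 ≈ 3632.3 → 3632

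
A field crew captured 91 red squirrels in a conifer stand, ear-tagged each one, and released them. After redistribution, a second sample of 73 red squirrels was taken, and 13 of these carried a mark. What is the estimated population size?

N = 511

If marked individuals mix randomly, R/C ≈ M/N, giving N ≈ M·C/R.
N = (91 × 73) / 13 = 6643 / 13 = 511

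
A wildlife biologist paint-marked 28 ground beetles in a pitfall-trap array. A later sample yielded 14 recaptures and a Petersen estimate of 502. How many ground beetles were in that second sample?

C = 251

From N = M·C/R: C = N·R / M = 502·14 / 28 = 7028 / 28 = 251.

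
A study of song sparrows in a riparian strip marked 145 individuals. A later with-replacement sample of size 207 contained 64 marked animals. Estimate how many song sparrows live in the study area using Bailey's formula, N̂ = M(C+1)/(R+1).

N̂ = 145·(207+1)/(64+1) = 145·208/65 = 30160/65 = 464

N = 464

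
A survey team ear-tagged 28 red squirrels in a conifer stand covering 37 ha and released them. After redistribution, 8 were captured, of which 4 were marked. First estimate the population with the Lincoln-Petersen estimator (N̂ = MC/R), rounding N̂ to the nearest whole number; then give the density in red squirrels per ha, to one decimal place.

density ≈ 1.5 red squirrels per ha

N̂ = 28·8/4 = 224/4 = 56
Density = N̂ / area = 56 / 37 ≈ 1.51 → 1.5 per ha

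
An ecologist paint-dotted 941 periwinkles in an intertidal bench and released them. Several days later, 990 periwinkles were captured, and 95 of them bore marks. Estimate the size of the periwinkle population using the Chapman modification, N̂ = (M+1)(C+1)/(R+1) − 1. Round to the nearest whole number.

N̂ = (941+1)(990+1)/(95+1) − 1 = 942·991/96 − 1
= 933522/96 − 1 ≈ 9724.2 − 1 ≈ 9723.2 → 9723

N ≈ 9723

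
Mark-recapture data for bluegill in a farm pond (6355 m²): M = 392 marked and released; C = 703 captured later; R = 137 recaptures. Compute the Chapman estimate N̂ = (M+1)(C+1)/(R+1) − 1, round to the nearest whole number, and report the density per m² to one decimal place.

density ≈ 0.3 bluegill per m²

N̂ = 393·704/138 − 1 = 276672/138 − 1 ≈ 2003.9 → 2004
Density = N̂ / area = 2004 / 6355 ≈ 0.32 → 0.3 per m²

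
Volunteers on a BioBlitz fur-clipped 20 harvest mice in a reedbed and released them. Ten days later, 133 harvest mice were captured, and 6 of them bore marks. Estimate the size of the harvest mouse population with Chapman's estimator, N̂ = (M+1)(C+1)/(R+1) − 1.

N = 401

N̂ = (20+1)(133+1)/(6+1) − 1 = 21·134/7 − 1
= 2814/7 − 1 = 402 − 1 = 401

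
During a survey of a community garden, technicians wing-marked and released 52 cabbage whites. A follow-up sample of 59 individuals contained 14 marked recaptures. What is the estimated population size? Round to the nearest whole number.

N ≈ 219

The marked fraction in the recapture sample should equal the marked fraction in the population: 14/59 = 52/N.
N = (52 × 59) / 14 = 3068 / 14 ≈ 219.1 → 219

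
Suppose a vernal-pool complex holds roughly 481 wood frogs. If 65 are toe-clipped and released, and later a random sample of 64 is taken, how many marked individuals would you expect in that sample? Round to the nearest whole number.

The marked fraction of the population is 65/481, so in a sample of 64 expect C·(M/N) marked.
E[R] = 65 × 64 / 481 = 4160 / 481 ≈ 8.6 → 9

expected recaptures ≈ 9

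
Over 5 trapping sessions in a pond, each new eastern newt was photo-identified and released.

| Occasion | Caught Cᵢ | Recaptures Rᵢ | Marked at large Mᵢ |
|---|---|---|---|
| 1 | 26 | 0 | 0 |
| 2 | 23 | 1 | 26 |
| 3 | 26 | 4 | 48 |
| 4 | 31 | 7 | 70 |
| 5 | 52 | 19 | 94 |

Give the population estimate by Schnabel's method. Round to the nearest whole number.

N ≈ 287

Σ MᵢCᵢ = 0·26 + 26·23 + 48·26 + 70·31 + 94·52 = 0 + 598 + 1248 + 2170 + 4888 = 8904
Σ Rᵢ = 0 + 1 + 4 + 7 + 19 = 31
N̂ = 8904 / 31 ≈ 287.2 → 287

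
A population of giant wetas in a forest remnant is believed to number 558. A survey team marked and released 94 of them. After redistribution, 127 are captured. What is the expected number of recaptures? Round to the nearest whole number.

The marked fraction of the population is 94/558, so in a sample of 127 expect C·(M/N) marked.
E[R] = 94 × 127 / 558 = 11938 / 558 ≈ 21.4 → 21

expected recaptures ≈ 21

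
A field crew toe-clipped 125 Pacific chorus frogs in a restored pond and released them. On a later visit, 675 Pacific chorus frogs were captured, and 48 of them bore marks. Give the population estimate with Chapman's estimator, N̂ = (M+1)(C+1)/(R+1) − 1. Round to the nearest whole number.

N̂ = (125+1)(675+1)/(48+1) − 1 = 126·676/49 − 1
= 85176/49 − 1 ≈ 1738.3 − 1 ≈ 1737.3 → 1737

N ≈ 1737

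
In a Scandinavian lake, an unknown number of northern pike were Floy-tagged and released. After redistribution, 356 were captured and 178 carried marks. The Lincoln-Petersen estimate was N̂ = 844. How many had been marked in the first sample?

M = 422

From N = M·C/R: M = N·R / C = 844·178 / 356 = 150232 / 356 = 422.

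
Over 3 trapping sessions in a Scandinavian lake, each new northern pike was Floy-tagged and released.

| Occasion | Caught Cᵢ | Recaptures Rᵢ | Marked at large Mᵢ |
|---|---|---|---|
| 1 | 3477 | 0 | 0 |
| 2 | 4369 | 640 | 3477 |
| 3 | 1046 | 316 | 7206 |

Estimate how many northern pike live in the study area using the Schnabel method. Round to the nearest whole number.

N ≈ 23,775

Σ MᵢCᵢ = 0·3477 + 3477·4369 + 7206·1046 = 0 + 15191013 + 7537476 = 22728489
Σ Rᵢ = 0 + 640 + 316 = 956
N̂ = 22728489 / 956 ≈ 23774.6 → 23775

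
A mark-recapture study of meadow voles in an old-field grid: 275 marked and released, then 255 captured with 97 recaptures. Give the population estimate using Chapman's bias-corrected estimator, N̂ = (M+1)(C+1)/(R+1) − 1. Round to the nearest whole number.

N ≈ 720

N̂ = (275+1)(255+1)/(97+1) − 1 = 276·256/98 − 1
= 70656/98 − 1 ≈ 721.0 − 1 ≈ 720.0 → 720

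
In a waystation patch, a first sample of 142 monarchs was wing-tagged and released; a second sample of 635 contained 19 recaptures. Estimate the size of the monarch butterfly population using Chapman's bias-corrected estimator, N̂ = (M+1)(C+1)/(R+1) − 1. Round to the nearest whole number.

N̂ = (142+1)(635+1)/(19+1) − 1 = 143·636/20 − 1
= 90948/20 − 1 ≈ 4547.4 − 1 ≈ 4546.4 → 4546

N ≈ 4546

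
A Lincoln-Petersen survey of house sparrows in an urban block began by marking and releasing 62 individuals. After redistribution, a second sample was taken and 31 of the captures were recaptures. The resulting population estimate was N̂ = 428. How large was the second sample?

C = 214

From N = M·C/R: C = N·R / M = 428·31 / 62 = 13268 / 62 = 214.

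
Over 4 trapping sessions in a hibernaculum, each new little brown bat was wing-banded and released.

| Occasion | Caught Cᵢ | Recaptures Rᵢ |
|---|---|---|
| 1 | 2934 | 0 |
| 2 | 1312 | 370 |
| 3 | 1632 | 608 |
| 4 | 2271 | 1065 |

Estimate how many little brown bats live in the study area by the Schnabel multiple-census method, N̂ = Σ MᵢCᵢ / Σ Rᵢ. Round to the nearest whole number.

N ≈ 10,427

Marked at large before each occasion: Mᵢ = Σⱼ<ᵢ (Cⱼ − Rⱼ) → M1=0, M2=2934, M3=3876, M4=4900
Σ MᵢCᵢ = 0·2934 + 2934·1312 + 3876·1632 + 4900·2271 = 0 + 3849408 + 6325632 + 11127900 = 21302940
Σ Rᵢ = 0 + 370 + 608 + 1065 = 2043
N̂ = 21302940 / 2043 ≈ 10427.3 → 10427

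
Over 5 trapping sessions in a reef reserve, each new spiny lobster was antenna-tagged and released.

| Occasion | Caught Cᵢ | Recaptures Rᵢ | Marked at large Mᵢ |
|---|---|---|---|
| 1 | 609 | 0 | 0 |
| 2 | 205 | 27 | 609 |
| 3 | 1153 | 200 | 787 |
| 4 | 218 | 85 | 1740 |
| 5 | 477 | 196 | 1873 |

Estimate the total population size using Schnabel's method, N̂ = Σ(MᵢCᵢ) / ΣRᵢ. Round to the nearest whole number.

Σ MᵢCᵢ = 0·609 + 609·205 + 787·1153 + 1740·218 + 1873·477 = 0 + 124845 + 907411 + 379320 + 893421 = 2304997
Σ Rᵢ = 0 + 27 + 200 + 85 + 196 = 508
N̂ = 2304997 / 508 ≈ 4537.4 → 4537

N ≈ 4537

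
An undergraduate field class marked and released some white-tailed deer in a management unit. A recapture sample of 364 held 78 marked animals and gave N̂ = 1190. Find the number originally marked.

From N = M·C/R: M = N·R / C = 1190·78 / 364 = 92820 / 364 = 255.

M = 255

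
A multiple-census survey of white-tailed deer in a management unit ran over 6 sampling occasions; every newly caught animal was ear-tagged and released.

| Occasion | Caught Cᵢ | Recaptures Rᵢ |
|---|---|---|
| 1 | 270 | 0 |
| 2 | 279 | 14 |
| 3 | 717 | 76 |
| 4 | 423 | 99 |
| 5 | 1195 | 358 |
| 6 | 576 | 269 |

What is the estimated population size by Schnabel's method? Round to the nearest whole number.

N ≈ 5018

Marked at large before each occasion: Mᵢ = Σⱼ<ᵢ (Cⱼ − Rⱼ) → M1=0, M2=270, M3=535, M4=1176, M5=1500, M6=2337
Σ MᵢCᵢ = 0·270 + 270·279 + 535·717 + 1176·423 + 1500·1195 + 2337·576 = 0 + 75330 + 383595 + 497448 + 1792500 + 1346112 = 4094985
Σ Rᵢ = 0 + 14 + 76 + 99 + 358 + 269 = 816
N̂ = 4094985 / 816 ≈ 5018.4 → 5018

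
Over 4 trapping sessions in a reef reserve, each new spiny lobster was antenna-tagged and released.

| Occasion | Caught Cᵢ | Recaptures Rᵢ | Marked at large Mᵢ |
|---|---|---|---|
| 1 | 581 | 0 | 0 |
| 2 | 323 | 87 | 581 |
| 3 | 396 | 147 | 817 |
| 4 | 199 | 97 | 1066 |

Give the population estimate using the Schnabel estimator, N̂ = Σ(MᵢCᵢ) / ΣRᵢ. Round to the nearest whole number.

N ≈ 2185

Σ MᵢCᵢ = 0·581 + 581·323 + 817·396 + 1066·199 = 0 + 187663 + 323532 + 212134 = 723329
Σ Rᵢ = 0 + 87 + 147 + 97 = 331
N̂ = 723329 / 331 ≈ 2185.3 → 2185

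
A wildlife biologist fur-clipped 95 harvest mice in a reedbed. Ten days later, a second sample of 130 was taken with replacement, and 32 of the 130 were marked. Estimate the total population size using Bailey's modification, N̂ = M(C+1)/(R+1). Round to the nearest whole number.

N̂ = 95·(130+1)/(32+1) = 95·131/33 = 12445/33 ≈ 377.1 → 377

N ≈ 377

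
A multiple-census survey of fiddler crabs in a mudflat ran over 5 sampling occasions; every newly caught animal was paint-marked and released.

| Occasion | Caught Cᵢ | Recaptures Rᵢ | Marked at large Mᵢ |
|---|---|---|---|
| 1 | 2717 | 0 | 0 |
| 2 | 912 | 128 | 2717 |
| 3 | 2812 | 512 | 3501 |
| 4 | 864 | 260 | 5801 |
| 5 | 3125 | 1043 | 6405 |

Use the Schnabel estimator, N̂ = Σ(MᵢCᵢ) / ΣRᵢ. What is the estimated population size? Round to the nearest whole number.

N ≈ 19,223

Σ MᵢCᵢ = 0·2717 + 2717·912 + 3501·2812 + 5801·864 + 6405·3125 = 0 + 2477904 + 9844812 + 5012064 + 20015625 = 37350405
Σ Rᵢ = 0 + 128 + 512 + 260 + 1043 = 1943
N̂ = 37350405 / 1943 ≈ 19223.1 → 19223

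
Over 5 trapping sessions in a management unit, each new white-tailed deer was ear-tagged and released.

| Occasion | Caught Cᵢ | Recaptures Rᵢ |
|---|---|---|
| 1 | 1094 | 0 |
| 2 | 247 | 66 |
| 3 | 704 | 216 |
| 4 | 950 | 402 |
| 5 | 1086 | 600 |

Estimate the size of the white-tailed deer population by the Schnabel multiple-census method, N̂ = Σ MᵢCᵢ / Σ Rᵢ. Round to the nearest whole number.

Marked at large before each occasion: Mᵢ = Σⱼ<ᵢ (Cⱼ − Rⱼ) → M1=0, M2=1094, M3=1275, M4=1763, M5=2311
Σ MᵢCᵢ = 0·1094 + 1094·247 + 1275·704 + 1763·950 + 2311·1086 = 0 + 270218 + 897600 + 1674850 + 2509746 = 5352414
Σ Rᵢ = 0 + 66 + 216 + 402 + 600 = 1284
N̂ = 5352414 / 1284 ≈ 4168.5 → 4169

N ≈ 4169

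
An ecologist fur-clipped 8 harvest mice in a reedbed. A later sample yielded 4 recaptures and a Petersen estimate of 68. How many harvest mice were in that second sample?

From N = M·C/R: C = N·R / M = 68·4 / 8 = 272 / 8 = 34.

C = 34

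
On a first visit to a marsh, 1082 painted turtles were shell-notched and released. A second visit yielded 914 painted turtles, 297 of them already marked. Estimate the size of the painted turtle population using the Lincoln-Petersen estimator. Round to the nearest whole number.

Lincoln-Petersen assumes M/N = R/C, so N = M·C / R.
N = (1082 × 914) / 297 = 988948 / 297 ≈ 3329.8 → 3330

N ≈ 3330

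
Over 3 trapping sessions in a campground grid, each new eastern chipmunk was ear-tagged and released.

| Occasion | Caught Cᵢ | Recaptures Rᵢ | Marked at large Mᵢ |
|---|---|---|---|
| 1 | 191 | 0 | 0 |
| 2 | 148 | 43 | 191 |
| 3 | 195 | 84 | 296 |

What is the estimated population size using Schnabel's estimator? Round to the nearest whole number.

Σ MᵢCᵢ = 0·191 + 191·148 + 296·195 = 0 + 28268 + 57720 = 85988
Σ Rᵢ = 0 + 43 + 84 = 127
N̂ = 85988 / 127 ≈ 677.1 → 677

N ≈ 677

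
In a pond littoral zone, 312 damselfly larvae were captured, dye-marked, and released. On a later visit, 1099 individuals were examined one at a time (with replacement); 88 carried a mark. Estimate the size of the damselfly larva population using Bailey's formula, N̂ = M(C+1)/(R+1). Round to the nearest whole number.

N̂ = 312·(1099+1)/(88+1) = 312·1100/89 = 343200/89 ≈ 3856.2 → 3856

N ≈ 3856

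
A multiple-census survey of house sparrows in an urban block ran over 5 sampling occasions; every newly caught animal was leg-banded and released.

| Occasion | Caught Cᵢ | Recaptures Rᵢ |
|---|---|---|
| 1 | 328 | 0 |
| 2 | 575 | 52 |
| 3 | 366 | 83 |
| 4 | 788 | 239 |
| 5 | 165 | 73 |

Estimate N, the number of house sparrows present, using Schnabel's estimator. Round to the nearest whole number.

N ≈ 3739

Marked at large before each occasion: Mᵢ = Σⱼ<ᵢ (Cⱼ − Rⱼ) → M1=0, M2=328, M3=851, M4=1134, M5=1683
Σ MᵢCᵢ = 0·328 + 328·575 + 851·366 + 1134·788 + 1683·165 = 0 + 188600 + 311466 + 893592 + 277695 = 1671353
Σ Rᵢ = 0 + 52 + 83 + 239 + 73 = 447
N̂ = 1671353 / 447 ≈ 3739.0 → 3739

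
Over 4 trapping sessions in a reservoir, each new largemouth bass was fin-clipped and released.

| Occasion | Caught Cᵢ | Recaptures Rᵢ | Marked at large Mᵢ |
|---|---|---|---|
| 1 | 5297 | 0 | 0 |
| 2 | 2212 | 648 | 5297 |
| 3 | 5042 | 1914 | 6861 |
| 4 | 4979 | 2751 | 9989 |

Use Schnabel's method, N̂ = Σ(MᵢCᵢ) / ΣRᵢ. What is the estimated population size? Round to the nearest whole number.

Σ MᵢCᵢ = 0·5297 + 5297·2212 + 6861·5042 + 9989·4979 = 0 + 11716964 + 34593162 + 49735231 = 96045357
Σ Rᵢ = 0 + 648 + 1914 + 2751 = 5313
N̂ = 96045357 / 5313 ≈ 18077.4 → 18077

N ≈ 18,077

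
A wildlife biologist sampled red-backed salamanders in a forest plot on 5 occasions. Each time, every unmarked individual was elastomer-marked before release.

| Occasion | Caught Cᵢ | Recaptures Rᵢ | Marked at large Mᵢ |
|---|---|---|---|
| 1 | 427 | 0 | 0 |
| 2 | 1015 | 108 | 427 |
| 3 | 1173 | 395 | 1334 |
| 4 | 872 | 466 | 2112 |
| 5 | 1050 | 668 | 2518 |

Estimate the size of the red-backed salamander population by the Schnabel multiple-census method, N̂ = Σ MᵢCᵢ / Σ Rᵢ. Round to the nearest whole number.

Σ MᵢCᵢ = 0·427 + 427·1015 + 1334·1173 + 2112·872 + 2518·1050 = 0 + 433405 + 1564782 + 1841664 + 2643900 = 6483751
Σ Rᵢ = 0 + 108 + 395 + 466 + 668 = 1637
N̂ = 6483751 / 1637 ≈ 3960.8 → 3961

N ≈ 3961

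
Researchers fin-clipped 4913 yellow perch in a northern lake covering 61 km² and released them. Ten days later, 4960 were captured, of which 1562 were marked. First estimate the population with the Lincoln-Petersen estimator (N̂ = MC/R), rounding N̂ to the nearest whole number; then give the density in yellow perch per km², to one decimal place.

N̂ = 4913·4960/1562 = 24368480/1562 ≈ 15600.8 → 15601
Density = N̂ / area = 15601 / 61 ≈ 255.75 → 255.8 per km²

density ≈ 255.8 yellow perch per km²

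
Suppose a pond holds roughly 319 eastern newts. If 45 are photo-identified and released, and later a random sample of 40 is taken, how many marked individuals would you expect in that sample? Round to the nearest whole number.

The marked fraction of the population is 45/319, so in a sample of 40 expect C·(M/N) marked.
E[R] = 45 × 40 / 319 = 1800 / 319 ≈ 5.6 → 6

expected recaptures ≈ 6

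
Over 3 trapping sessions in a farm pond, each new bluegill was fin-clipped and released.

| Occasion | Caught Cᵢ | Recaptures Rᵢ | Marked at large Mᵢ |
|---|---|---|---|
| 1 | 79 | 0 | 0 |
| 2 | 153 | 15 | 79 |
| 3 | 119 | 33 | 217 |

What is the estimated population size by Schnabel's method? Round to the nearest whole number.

Σ MᵢCᵢ = 0·79 + 79·153 + 217·119 = 0 + 12087 + 25823 = 37910
Σ Rᵢ = 0 + 15 + 33 = 48
N̂ = 37910 / 48 ≈ 789.8 → 790

N ≈ 790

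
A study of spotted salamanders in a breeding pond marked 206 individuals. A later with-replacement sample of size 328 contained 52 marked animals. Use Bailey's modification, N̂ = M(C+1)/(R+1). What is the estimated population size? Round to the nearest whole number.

N ≈ 1279

N̂ = 206·(328+1)/(52+1) = 206·329/53 = 67774/53 ≈ 1278.8 → 1279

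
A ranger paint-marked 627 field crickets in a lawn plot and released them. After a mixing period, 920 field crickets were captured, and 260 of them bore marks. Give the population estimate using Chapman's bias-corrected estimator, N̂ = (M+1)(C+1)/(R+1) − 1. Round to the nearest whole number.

N̂ = (627+1)(920+1)/(260+1) − 1 = 628·921/261 − 1
= 578388/261 − 1 ≈ 2216.0 − 1 ≈ 2215.0 → 2215

N ≈ 2215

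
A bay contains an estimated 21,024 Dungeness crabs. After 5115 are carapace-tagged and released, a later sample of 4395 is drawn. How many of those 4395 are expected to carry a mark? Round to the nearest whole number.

expected recaptures ≈ 1069

Expected recaptures E[R] = M·C / N.
E[R] = 5115 × 4395 / 21024 = 22480425 / 21024 ≈ 1069.3 → 1069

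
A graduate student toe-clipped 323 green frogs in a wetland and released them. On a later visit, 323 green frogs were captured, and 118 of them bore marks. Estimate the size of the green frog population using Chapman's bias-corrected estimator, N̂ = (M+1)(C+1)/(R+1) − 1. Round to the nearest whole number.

N̂ = (323+1)(323+1)/(118+1) − 1 = 324·324/119 − 1
= 104976/119 − 1 ≈ 882.2 − 1 ≈ 881.2 → 881

N ≈ 881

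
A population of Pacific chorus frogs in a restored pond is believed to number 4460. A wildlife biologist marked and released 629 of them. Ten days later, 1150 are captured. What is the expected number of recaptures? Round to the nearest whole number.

The marked fraction of the population is 629/4460, so in a sample of 1150 expect C·(M/N) marked.
E[R] = 629 × 1150 / 4460 = 723350 / 4460 ≈ 162.2 → 162

expected recaptures ≈ 162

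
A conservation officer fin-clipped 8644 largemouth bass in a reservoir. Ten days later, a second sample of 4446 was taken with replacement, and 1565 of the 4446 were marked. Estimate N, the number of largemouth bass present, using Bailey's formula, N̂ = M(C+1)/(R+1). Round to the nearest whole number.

N ≈ 24,547

N̂ = 8644·(4446+1)/(1565+1) = 8644·4447/1566 = 38439868/1566 ≈ 24546.5 → 24547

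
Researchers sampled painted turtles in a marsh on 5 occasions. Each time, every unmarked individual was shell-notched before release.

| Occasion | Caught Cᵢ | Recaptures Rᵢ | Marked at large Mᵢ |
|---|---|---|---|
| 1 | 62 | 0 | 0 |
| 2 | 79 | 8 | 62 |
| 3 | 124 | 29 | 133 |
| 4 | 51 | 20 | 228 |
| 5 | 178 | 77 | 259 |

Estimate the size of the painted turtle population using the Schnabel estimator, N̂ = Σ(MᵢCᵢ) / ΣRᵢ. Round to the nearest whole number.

N ≈ 590

Σ MᵢCᵢ = 0·62 + 62·79 + 133·124 + 228·51 + 259·178 = 0 + 4898 + 16492 + 11628 + 46102 = 79120
Σ Rᵢ = 0 + 8 + 29 + 20 + 77 = 134
N̂ = 79120 / 134 ≈ 590.4 → 590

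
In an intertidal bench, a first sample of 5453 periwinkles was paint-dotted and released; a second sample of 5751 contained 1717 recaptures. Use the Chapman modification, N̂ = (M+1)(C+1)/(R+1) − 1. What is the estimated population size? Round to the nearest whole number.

N̂ = (5453+1)(5751+1)/(1717+1) − 1 = 5454·5752/1718 − 1
= 31371408/1718 − 1 ≈ 18260.4 − 1 ≈ 18259.4 → 18259

N ≈ 18,259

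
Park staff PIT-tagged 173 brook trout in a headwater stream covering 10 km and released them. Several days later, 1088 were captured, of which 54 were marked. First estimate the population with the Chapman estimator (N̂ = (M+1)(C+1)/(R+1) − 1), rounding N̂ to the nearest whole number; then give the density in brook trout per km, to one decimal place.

density ≈ 344.4 brook trout per km

N̂ = 174·1089/55 − 1 = 189486/55 − 1 ≈ 3444.2 → 3444
Density = N̂ / area = 3444 / 10 ≈ 344.40 → 344.4 per km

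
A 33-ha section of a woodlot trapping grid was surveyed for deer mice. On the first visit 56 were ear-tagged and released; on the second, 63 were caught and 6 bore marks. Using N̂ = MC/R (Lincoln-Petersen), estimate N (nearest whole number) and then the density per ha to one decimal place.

N̂ = 56·63/6 = 3528/6 = 588
Density = N̂ / area = 588 / 33 ≈ 17.82 → 17.8 per ha

density ≈ 17.8 deer mice per ha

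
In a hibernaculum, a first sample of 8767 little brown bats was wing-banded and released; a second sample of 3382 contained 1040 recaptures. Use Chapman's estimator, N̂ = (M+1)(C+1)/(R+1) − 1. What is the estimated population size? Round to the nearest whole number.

N ≈ 28,493

N̂ = (8767+1)(3382+1)/(1040+1) − 1 = 8768·3383/1041 − 1
= 29662144/1041 − 1 ≈ 28493.9 − 1 ≈ 28492.9 → 28493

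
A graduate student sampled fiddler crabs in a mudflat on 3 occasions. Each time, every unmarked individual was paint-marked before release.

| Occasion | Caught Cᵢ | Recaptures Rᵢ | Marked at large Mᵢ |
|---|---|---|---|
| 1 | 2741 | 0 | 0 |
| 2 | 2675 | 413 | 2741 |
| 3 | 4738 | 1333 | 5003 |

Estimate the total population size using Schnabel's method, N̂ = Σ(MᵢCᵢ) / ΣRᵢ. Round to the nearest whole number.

N ≈ 17,776

Σ MᵢCᵢ = 0·2741 + 2741·2675 + 5003·4738 = 0 + 7332175 + 23704214 = 31036389
Σ Rᵢ = 0 + 413 + 1333 = 1746
N̂ = 31036389 / 1746 ≈ 17775.7 → 17776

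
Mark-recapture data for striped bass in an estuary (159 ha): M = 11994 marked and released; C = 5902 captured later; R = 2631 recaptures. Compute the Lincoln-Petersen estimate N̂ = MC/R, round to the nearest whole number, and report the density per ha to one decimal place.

N̂ = 11994·5902/2631 = 70788588/2631 ≈ 26905.6 → 26906
Density = N̂ / area = 26906 / 159 ≈ 169.22 → 169.2 per ha

density ≈ 169.2 striped bass per ha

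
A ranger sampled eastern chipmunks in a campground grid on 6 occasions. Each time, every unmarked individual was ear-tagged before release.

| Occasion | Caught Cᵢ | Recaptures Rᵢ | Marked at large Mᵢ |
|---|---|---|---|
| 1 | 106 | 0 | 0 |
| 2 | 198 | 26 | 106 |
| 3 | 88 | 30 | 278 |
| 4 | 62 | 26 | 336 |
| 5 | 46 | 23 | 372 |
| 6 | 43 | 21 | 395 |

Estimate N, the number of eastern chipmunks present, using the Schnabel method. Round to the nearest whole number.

N ≈ 797

Σ MᵢCᵢ = 0·106 + 106·198 + 278·88 + 336·62 + 372·46 + 395·43 = 0 + 20988 + 24464 + 20832 + 17112 + 16985 = 100381
Σ Rᵢ = 0 + 26 + 30 + 26 + 23 + 21 = 126
N̂ = 100381 / 126 ≈ 796.7 → 797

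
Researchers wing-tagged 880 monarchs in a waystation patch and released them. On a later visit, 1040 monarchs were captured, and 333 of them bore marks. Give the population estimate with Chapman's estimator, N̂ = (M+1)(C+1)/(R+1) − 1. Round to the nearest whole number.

N̂ = (880+1)(1040+1)/(333+1) − 1 = 881·1041/334 − 1
= 917121/334 − 1 ≈ 2745.9 − 1 ≈ 2744.9 → 2745

N ≈ 2745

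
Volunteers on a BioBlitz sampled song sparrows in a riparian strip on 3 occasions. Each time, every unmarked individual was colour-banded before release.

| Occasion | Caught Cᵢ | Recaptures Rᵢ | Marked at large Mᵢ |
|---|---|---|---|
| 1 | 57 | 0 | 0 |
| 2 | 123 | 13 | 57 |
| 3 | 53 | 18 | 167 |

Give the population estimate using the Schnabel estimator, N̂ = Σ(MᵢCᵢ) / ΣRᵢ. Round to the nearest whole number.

N ≈ 512

Σ MᵢCᵢ = 0·57 + 57·123 + 167·53 = 0 + 7011 + 8851 = 15862
Σ Rᵢ = 0 + 13 + 18 = 31
N̂ = 15862 / 31 ≈ 511.7 → 512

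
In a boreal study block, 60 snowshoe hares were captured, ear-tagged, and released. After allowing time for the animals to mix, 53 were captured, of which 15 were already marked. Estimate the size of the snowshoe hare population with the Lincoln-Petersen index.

Lincoln-Petersen assumes M/N = R/C, so N = M·C / R.
N = (60 × 53) / 15 = 3180 / 15 = 212

N = 212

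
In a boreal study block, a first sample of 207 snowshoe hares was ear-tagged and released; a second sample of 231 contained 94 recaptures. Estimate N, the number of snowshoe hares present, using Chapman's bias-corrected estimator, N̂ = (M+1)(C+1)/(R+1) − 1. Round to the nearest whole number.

N ≈ 507

N̂ = (207+1)(231+1)/(94+1) − 1 = 208·232/95 − 1
= 48256/95 − 1 ≈ 508.0 − 1 ≈ 507.0 → 507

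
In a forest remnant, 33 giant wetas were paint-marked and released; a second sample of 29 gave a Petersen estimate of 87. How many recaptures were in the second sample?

From N = M·C/R: R = M·C / N = 33·29 / 87 = 957 / 87 = 11.

R = 11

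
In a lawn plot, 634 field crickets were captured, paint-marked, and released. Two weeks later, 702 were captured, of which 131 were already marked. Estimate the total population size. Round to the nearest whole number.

If marked individuals mix randomly, R/C ≈ M/N, giving N ≈ M·C/R.
N = (634 × 702) / 131 = 445068 / 131 ≈ 3397.47 → 3397

N ≈ 3397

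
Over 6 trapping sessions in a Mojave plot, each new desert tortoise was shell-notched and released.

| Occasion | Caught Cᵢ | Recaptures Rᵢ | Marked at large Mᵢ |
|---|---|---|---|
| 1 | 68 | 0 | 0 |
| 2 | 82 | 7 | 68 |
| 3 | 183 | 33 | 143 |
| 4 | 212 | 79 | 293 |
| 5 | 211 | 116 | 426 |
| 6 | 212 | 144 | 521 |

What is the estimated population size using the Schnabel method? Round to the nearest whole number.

N ≈ 776

Σ MᵢCᵢ = 0·68 + 68·82 + 143·183 + 293·212 + 426·211 + 521·212 = 0 + 5576 + 26169 + 62116 + 89886 + 110452 = 294199
Σ Rᵢ = 0 + 7 + 33 + 79 + 116 + 144 = 379
N̂ = 294199 / 379 ≈ 776.3 → 776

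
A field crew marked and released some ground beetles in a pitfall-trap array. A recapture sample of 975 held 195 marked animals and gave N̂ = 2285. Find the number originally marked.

M = 457

From N = M·C/R: M = N·R / C = 2285·195 / 975 = 445575 / 975 = 457.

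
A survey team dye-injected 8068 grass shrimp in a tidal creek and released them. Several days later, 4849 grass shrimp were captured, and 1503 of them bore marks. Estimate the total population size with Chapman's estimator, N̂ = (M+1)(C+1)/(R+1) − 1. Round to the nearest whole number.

N ≈ 26,019

N̂ = (8068+1)(4849+1)/(1503+1) − 1 = 8069·4850/1504 − 1
= 39134650/1504 − 1 ≈ 26020.4 − 1 ≈ 26019.4 → 26019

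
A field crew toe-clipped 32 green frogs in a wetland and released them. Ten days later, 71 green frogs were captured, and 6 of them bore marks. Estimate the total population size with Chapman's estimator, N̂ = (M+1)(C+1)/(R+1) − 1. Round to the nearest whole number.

N ≈ 338

N̂ = (32+1)(71+1)/(6+1) − 1 = 33·72/7 − 1
= 2376/7 − 1 ≈ 339.4 − 1 ≈ 338.4 → 338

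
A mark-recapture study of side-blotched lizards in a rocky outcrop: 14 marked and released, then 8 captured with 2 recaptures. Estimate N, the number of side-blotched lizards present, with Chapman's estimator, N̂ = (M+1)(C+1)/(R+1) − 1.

N = 44

N̂ = (14+1)(8+1)/(2+1) − 1 = 15·9/3 − 1
= 135/3 − 1 = 45 − 1 = 44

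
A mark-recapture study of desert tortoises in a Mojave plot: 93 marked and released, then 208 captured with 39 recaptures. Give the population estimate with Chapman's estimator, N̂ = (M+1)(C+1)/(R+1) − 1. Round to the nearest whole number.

N ≈ 490

N̂ = (93+1)(208+1)/(39+1) − 1 = 94·209/40 − 1
= 19646/40 − 1 ≈ 491.1 − 1 ≈ 490.1 → 490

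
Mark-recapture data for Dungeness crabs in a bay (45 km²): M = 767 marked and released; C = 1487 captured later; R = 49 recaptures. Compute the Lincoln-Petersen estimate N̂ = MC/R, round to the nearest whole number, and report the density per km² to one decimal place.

N̂ = 767·1487/49 = 1140529/49 ≈ 23276.1 → 23276
Density = N̂ / area = 23276 / 45 ≈ 517.24 → 517.2 per km²

density ≈ 517.2 Dungeness crabs per km²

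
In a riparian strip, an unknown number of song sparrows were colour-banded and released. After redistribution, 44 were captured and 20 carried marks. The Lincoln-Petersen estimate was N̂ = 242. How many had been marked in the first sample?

M = 110

From N = M·C/R: M = N·R / C = 242·20 / 44 = 4840 / 44 = 110.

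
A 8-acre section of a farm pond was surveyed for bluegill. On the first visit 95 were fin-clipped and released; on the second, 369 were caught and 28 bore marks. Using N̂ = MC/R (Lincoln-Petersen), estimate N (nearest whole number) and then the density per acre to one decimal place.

density ≈ 156.5 bluegill per acre

N̂ = 95·369/28 = 35055/28 ≈ 1252.0 → 1252
Density = N̂ / area = 1252 / 8 ≈ 156.50 → 156.5 per acre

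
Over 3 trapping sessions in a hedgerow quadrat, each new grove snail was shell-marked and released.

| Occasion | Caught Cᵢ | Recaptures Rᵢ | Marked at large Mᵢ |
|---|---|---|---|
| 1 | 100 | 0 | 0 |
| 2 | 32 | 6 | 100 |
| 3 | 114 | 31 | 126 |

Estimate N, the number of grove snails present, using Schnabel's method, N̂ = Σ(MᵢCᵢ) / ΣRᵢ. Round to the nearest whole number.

Σ MᵢCᵢ = 0·100 + 100·32 + 126·114 = 0 + 3200 + 14364 = 17564
Σ Rᵢ = 0 + 6 + 31 = 37
N̂ = 17564 / 37 ≈ 474.7 → 475

N ≈ 475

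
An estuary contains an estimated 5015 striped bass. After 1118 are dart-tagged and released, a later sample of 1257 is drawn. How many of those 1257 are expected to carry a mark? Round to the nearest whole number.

expected recaptures ≈ 280

Expected recaptures E[R] = M·C / N.
E[R] = 1118 × 1257 / 5015 = 1405326 / 5015 ≈ 280.2 → 280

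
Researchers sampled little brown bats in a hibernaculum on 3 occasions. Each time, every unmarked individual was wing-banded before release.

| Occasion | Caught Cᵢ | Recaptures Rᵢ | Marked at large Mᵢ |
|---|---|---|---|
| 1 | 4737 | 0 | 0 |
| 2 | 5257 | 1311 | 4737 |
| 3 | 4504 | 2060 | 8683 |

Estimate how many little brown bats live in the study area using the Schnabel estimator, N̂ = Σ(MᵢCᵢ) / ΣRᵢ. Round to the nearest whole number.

N ≈ 18,989

Σ MᵢCᵢ = 0·4737 + 4737·5257 + 8683·4504 = 0 + 24902409 + 39108232 = 64010641
Σ Rᵢ = 0 + 1311 + 2060 = 3371
N̂ = 64010641 / 3371 ≈ 18988.6 → 18989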